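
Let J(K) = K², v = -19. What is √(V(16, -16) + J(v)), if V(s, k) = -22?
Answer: √339 ≈ 18.412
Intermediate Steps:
√(V(16, -16) + J(v)) = √(-22 + (-19)²) = √(-22 + 361) = √339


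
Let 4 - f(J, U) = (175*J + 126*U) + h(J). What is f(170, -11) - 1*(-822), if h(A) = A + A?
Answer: -27878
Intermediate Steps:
h(A) = 2*A
f(J, U) = 4 - 177*J - 126*U (f(J, U) = 4 - ((175*J + 126*U) + 2*J) = 4 - ((126*U + 175*J) + 2*J) = 4 - (126*U + 177*J) = 4 + (-177*J - 126*U) = 4 - 177*J - 126*U)
f(170, -11) - 1*(-822) = (4 - 177*170 - 126*(-11)) - 1*(-822) = (4 - 30090 + 1386) + 822 = -28700 + 822 = -27878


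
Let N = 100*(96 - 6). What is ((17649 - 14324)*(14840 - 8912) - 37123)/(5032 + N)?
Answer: 19673477/14032 ≈ 1402.0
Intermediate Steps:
N = 9000 (N = 100*90 = 9000)
((17649 - 14324)*(14840 - 8912) - 37123)/(5032 + N) = ((17649 - 14324)*(14840 - 8912) - 37123)/(5032 + 9000) = (3325*5928 - 37123)/14032 = (19710600 - 37123)*(1/14032) = 19673477*(1/14032) = 19673477/14032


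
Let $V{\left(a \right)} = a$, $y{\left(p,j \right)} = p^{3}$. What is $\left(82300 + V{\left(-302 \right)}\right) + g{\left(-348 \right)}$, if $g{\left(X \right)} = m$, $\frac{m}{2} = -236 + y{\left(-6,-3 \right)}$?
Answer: $81094$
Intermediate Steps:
$m = -904$ ($m = 2 \left(-236 + \left(-6\right)^{3}\right) = 2 \left(-236 - 216\right) = 2 \left(-452\right) = -904$)
$g{\left(X \right)} = -904$
$\left(82300 + V{\left(-302 \right)}\right) + g{\left(-348 \right)} = \left(82300 - 302\right) - 904 = 81998 - 904 = 81094$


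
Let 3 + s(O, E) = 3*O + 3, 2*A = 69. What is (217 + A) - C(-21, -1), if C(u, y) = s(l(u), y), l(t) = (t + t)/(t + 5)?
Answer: 1949/8 ≈ 243.63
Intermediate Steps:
A = 69/2 (A = (½)*69 = 69/2 ≈ 34.500)
l(t) = 2*t/(5 + t) (l(t) = (2*t)/(5 + t) = 2*t/(5 + t))
s(O, E) = 3*O (s(O, E) = -3 + (3*O + 3) = -3 + (3 + 3*O) = 3*O)
C(u, y) = 6*u/(5 + u) (C(u, y) = 3*(2*u/(5 + u)) = 6*u/(5 + u))
(217 + A) - C(-21, -1) = (217 + 69/2) - 6*(-21)/(5 - 21) = 503/2 - 6*(-21)/(-16) = 503/2 - 6*(-21)*(-1)/16 = 503/2 - 1*63/8 = 503/2 - 63/8 = 1949/8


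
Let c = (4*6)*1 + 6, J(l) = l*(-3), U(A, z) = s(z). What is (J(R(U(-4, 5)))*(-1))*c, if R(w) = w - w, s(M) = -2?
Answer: 0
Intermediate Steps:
U(A, z) = -2
R(w) = 0
J(l) = -3*l
c = 30 (c = 24*1 + 6 = 24 + 6 = 30)
(J(R(U(-4, 5)))*(-1))*c = (-3*0*(-1))*30 = (0*(-1))*30 = 0*30 = 0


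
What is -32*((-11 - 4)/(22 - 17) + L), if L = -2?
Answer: 160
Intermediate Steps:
-32*((-11 - 4)/(22 - 17) + L) = -32*((-11 - 4)/(22 - 17) - 2) = -32*(-15/5 - 2) = -32*(-15*⅕ - 2) = -32*(-3 - 2) = -32*(-5) = 160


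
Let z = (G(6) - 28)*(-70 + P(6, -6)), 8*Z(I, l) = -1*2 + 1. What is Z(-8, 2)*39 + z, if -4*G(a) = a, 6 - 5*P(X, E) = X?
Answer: 16481/8 ≈ 2060.1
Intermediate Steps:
Z(I, l) = -1/8 (Z(I, l) = (-1*2 + 1)/8 = (-2 + 1)/8 = (1/8)*(-1) = -1/8)
P(X, E) = 6/5 - X/5
G(a) = -a/4
z = 2065 (z = (-1/4*6 - 28)*(-70 + (6/5 - 1/5*6)) = (-3/2 - 28)*(-70 + (6/5 - 6/5)) = -59*(-70 + 0)/2 = -59/2*(-70) = 2065)
Z(-8, 2)*39 + z = -1/8*39 + 2065 = -39/8 + 2065 = 16481/8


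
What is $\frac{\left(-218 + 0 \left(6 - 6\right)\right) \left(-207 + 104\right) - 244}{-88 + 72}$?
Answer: $- \frac{11105}{8} \approx -1388.1$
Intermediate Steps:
$\frac{\left(-218 + 0 \left(6 - 6\right)\right) \left(-207 + 104\right) - 244}{-88 + 72} = \frac{\left(-218 + 0 \cdot 0\right) \left(-103\right) - 244}{-16} = \left(\left(-218 + 0\right) \left(-103\right) - 244\right) \left(- \frac{1}{16}\right) = \left(\left(-218\right) \left(-103\right) - 244\right) \left(- \frac{1}{16}\right) = \left(22454 - 244\right) \left(- \frac{1}{16}\right) = 22210 \left(- \frac{1}{16}\right) = - \frac{11105}{8}$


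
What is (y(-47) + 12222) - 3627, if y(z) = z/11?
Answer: 94498/11 ≈ 8590.7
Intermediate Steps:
y(z) = z/11 (y(z) = z*(1/11) = z/11)
(y(-47) + 12222) - 3627 = ((1/11)*(-47) + 12222) - 3627 = (-47/11 + 12222) - 3627 = 134395/11 - 3627 = 94498/11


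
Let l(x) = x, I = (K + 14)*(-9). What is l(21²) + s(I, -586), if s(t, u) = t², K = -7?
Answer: 4410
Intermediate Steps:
I = -63 (I = (-7 + 14)*(-9) = 7*(-9) = -63)
l(21²) + s(I, -586) = 21² + (-63)² = 441 + 3969 = 4410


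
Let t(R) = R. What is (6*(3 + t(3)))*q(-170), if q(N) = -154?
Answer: -5544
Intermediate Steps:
(6*(3 + t(3)))*q(-170) = (6*(3 + 3))*(-154) = (6*6)*(-154) = 36*(-154) = -5544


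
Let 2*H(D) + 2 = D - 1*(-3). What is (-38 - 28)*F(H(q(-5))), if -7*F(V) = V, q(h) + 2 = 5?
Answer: 132/7 ≈ 18.857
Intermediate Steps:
q(h) = 3 (q(h) = -2 + 5 = 3)
H(D) = ½ + D/2 (H(D) = -1 + (D - 1*(-3))/2 = -1 + (D + 3)/2 = -1 + (3 + D)/2 = -1 + (3/2 + D/2) = ½ + D/2)
F(V) = -V/7
(-38 - 28)*F(H(q(-5))) = (-38 - 28)*(-(½ + (½)*3)/7) = -(-66)*(½ + 3/2)/7 = -(-66)*2/7 = -66*(-2/7) = 132/7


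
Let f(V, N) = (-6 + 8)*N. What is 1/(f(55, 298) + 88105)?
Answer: 1/88701 ≈ 1.1274e-5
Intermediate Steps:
f(V, N) = 2*N
1/(f(55, 298) + 88105) = 1/(2*298 + 88105) = 1/(596 + 88105) = 1/88701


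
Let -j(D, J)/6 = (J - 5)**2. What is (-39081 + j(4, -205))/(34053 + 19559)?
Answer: -303681/53612 ≈ -5.6644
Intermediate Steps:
j(D, J) = -6*(-5 + J)**2 (j(D, J) = -6*(J - 5)**2 = -6*(-5 + J)**2)
(-39081 + j(4, -205))/(34053 + 19559) = (-39081 - 6*(-5 - 205)**2)/(34053 + 19559) = (-39081 - 6*(-210)**2)/53612 = (-39081 - 6*44100)*(1/53612) = (-39081 - 264600)*(1/53612) = -303681*1/53612 = -303681/53612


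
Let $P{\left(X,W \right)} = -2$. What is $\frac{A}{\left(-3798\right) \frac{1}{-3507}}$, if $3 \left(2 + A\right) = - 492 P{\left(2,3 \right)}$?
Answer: $\frac{190547}{633} \approx 301.02$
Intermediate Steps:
$A = 326$ ($A = -2 + \frac{\left(-492\right) \left(-2\right)}{3} = -2 + \frac{1}{3} \cdot 984 = -2 + 328 = 326$)
$\frac{A}{\left(-3798\right) \frac{1}{-3507}} = \frac{326}{\left(-3798\right) \frac{1}{-3507}} = \frac{326}{\left(-3798\right) \left(- \frac{1}{3507}\right)} = \frac{326}{\frac{1266}{1169}} = 326 \cdot \frac{1169}{1266} = \frac{190547}{633}$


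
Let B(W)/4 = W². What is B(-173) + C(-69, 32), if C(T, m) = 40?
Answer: 119756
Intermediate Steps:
B(W) = 4*W²
B(-173) + C(-69, 32) = 4*(-173)² + 40 = 4*29929 + 40 = 119716 + 40 = 119756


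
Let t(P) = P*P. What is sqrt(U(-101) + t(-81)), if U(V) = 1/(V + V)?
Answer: sqrt(267714842)/202 ≈ 81.000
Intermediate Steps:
t(P) = P**2
U(V) = 1/(2*V)
sqrt(U(-101) + t(-81)) = sqrt((1/2)/(-101) + (-81)**2) = sqrt((1/2)*(-1/101) + 6561) = sqrt(-1/202 + 6561) = sqrt(1325321/202) = sqrt(267714842)/202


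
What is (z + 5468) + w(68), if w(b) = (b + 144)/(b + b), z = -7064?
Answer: -54211/34 ≈ -1594.4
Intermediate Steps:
w(b) = (144 + b)/(2*b) (w(b) = (144 + b)/((2*b)) = (144 + b)*(1/(2*b)) = (144 + b)/(2*b))
(z + 5468) + w(68) = (-7064 + 5468) + (½)*(144 + 68)/68 = -1596 + (½)*(1/68)*212 = -1596 + 53/34 = -54211/34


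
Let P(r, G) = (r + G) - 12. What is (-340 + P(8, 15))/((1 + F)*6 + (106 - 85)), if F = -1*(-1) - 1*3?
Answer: -329/15 ≈ -21.933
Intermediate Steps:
F = -2 (F = 1 - 3 = -2)
P(r, G) = -12 + G + r (P(r, G) = (G + r) - 12 = -12 + G + r)
(-340 + P(8, 15))/((1 + F)*6 + (106 - 85)) = (-340 + (-12 + 15 + 8))/((1 - 2)*6 + (106 - 85)) = (-340 + 11)/(-1*6 + 21) = -329/(-6 + 21) = -329/15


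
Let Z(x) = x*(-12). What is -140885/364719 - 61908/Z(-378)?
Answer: -92135231/6564942 ≈ -14.034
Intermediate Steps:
Z(x) = -12*x
-140885/364719 - 61908/Z(-378) = -140885/364719 - 61908/((-12*(-378))) = -140885*1/364719 - 61908/4536 = -140885/364719 - 61908*1/4536 = -140885/364719 - 737/54 = -92135231/6564942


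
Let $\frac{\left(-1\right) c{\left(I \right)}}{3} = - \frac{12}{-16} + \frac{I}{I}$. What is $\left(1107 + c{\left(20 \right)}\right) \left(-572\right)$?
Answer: $-630201$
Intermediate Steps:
$c{\left(I \right)} = - \frac{21}{4}$ ($c{\left(I \right)} = - 3 \left(- \frac{12}{-16} + \frac{I}{I}\right) = - 3 \left(\left(-12\right) \left(- \frac{1}{16}\right) + 1\right) = - 3 \left(\frac{3}{4} + 1\right) = \left(-3\right) \frac{7}{4} = - \frac{21}{4}$)
$\left(1107 + c{\left(20 \right)}\right) \left(-572\right) = \left(1107 - \frac{21}{4}\right) \left(-572\right) = \frac{4407}{4} \left(-572\right) = -630201$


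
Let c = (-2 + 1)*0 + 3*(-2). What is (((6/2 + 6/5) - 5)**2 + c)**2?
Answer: 17956/625 ≈ 28.730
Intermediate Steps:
c = -6 (c = -1*0 - 6 = 0 - 6 = -6)
(((6/2 + 6/5) - 5)**2 + c)**2 = (((6/2 + 6/5) - 5)**2 - 6)**2 = (((6*(1/2) + 6*(1/5)) - 5)**2 - 6)**2 = (((3 + 6/5) - 5)**2 - 6)**2 = ((21/5 - 5)**2 - 6)**2 = ((-4/5)**2 - 6)**2 = (16/25 - 6)**2 = (-134/25)**2 = 17956/625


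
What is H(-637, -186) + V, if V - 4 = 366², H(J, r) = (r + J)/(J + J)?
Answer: 170665863/1274 ≈ 1.3396e+5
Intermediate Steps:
H(J, r) = (J + r)/(2*J) (H(J, r) = (J + r)/((2*J)) = (J + r)*(1/(2*J)) = (J + r)/(2*J))
V = 133960 (V = 4 + 366² = 4 + 133956 = 133960)
H(-637, -186) + V = (½)*(-637 - 186)/(-637) + 133960 = (½)*(-1/637)*(-823) + 133960 = 823/1274 + 133960 = 170665863/1274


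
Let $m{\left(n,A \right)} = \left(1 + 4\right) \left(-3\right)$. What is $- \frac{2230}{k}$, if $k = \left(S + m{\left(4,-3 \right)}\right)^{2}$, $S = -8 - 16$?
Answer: $- \frac{2230}{1521} \approx -1.4661$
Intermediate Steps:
$m{\left(n,A \right)} = -15$ ($m{\left(n,A \right)} = 5 \left(-3\right) = -15$)
$S = -24$
$k = 1521$ ($k = \left(-24 - 15\right)^{2} = \left(-39\right)^{2} = 1521$)
$- \frac{2230}{k} = - \frac{2230}{1521}$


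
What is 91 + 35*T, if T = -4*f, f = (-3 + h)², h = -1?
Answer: -2149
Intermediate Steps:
f = 16 (f = (-3 - 1)² = (-4)² = 16)
T = -64 (T = -4*16 = -64)
91 + 35*T = 91 + 35*(-64) = 91 - 2240 = -2149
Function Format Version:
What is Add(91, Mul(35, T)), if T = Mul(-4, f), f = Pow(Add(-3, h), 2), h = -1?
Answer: -2149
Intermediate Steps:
f = 16 (f = Pow(Add(-3, -1), 2) = Pow(-4, 2) = 16)
T = -64 (T = Mul(-4, 16) = -64)
Add(91, Mul(35, T)) = Add(91, Mul(35, -64)) = Add(91, -2240) = -2149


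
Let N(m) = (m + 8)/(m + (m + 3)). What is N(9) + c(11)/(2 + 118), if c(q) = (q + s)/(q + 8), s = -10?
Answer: 4309/5320 ≈ 0.80996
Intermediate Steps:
N(m) = (8 + m)/(3 + 2*m) (N(m) = (8 + m)/(m + (3 + m)) = (8 + m)/(3 + 2*m))
c(q) = (-10 + q)/(8 + q) (c(q) = (q - 10)/(q + 8) = (-10 + q)/(8 + q))
N(9) + c(11)/(2 + 118) = (8 + 9)/(3 + 2*9) + ((-10 + 11)/(8 + 11))/(2 + 118) = 17/(3 + 18) + (1/19)/120 = 17/21 + ((1/19)*1)/120 = (1/21)*17 + (1/120)*(1/19) = 17/21 + 1/2280 = 4309/5320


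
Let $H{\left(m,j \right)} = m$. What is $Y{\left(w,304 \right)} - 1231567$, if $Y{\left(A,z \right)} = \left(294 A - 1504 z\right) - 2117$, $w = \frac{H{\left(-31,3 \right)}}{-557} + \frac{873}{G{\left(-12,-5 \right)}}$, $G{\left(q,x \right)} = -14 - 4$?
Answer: $- \frac{949764449}{557} \approx -1.7051 \cdot 10^{6}$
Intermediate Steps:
$G{\left(q,x \right)} = -18$
$w = - \frac{53967}{1114}$ ($w = - \frac{31}{-557} + \frac{873}{-18} = \left(-31\right) \left(- \frac{1}{557}\right) + 873 \left(- \frac{1}{18}\right) = \frac{31}{557} - \frac{97}{2} = - \frac{53967}{1114} \approx -48.444$)
$Y{\left(A,z \right)} = -2117 - 1504 z + 294 A$ ($Y{\left(A,z \right)} = \left(- 1504 z + 294 A\right) - 2117 = -2117 - 1504 z + 294 A$)
$Y{\left(w,304 \right)} - 1231567 = \left(-2117 - 457216 + 294 \left(- \frac{53967}{1114}\right)\right) - 1231567 = \left(-2117 - 457216 - \frac{7933149}{557}\right) - 1231567 = - \frac{263781630}{557} - 1231567 = - \frac{949764449}{557}$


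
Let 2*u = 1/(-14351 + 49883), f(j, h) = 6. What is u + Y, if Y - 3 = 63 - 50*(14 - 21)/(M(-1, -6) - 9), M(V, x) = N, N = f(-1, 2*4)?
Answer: -3600575/71064 ≈ -50.667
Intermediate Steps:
N = 6
M(V, x) = 6
Y = -152/3 (Y = 3 + (63 - 50*(14 - 21)/(6 - 9)) = 3 + (63 - (-350)/(-3)) = 3 + (63 - (-350)*(-1)/3) = 3 + (63 - 50*7/3) = 3 + (63 - 350/3) = 3 - 161/3 = -152/3 ≈ -50.667)
u = 1/71064 (u = 1/(2*(-14351 + 49883)) = (½)/35532 = (½)*(1/35532) = 1/71064 ≈ 1.4072e-5)
u + Y = 1/71064 - 152/3 = -3600575/71064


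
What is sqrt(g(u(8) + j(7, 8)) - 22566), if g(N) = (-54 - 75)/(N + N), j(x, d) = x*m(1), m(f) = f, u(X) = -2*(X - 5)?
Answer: 3*I*sqrt(10058)/2 ≈ 150.43*I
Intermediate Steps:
u(X) = 10 - 2*X (u(X) = -2*(-5 + X) = 10 - 2*X)
j(x, d) = x (j(x, d) = x*1 = x)
g(N) = -129/(2*N) (g(N) = -129*1/(2*N) = -129/(2*N))
sqrt(g(u(8) + j(7, 8)) - 22566) = sqrt(-129/(2*((10 - 2*8) + 7)) - 22566) = sqrt(-129/(2*((10 - 16) + 7)) - 22566) = sqrt(-129/(2*(-6 + 7)) - 22566) = sqrt(-129/2/1 - 22566) = sqrt(-129/2*1 - 22566) = sqrt(-129/2 - 22566) = sqrt(-45261/2) = 3*I*sqrt(10058)/2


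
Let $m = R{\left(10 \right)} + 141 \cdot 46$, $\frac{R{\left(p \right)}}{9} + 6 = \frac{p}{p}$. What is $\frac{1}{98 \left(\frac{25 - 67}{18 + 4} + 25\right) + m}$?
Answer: $\frac{11}{95743} \approx 0.00011489$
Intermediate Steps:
$R{\left(p \right)} = -45$ ($R{\left(p \right)} = -54 + 9 \frac{p}{p} = -54 + 9 \cdot 1 = -54 + 9 = -45$)
$m = 6441$ ($m = -45 + 141 \cdot 46 = -45 + 6486 = 6441$)
$\frac{1}{98 \left(\frac{25 - 67}{18 + 4} + 25\right) + m} = \frac{1}{98 \left(\frac{25 - 67}{18 + 4} + 25\right) + 6441} = \frac{1}{98 \left(- \frac{42}{22} + 25\right) + 6441} = \frac{1}{98 \left(\left(-42\right) \frac{1}{22} + 25\right) + 6441} = \frac{1}{98 \left(- \frac{21}{11} + 25\right) + 6441} = \frac{1}{98 \cdot \frac{254}{11} + 6441} = \frac{1}{\frac{24892}{11} + 6441} = \frac{1}{\frac{95743}{11}} = \frac{11}{95743}$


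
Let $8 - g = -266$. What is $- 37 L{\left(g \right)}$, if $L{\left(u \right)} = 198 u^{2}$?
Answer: $-550006776$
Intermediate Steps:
$g = 274$ ($g = 8 - -266 = 8 + 266 = 274$)
$- 37 L{\left(g \right)} = - 37 \cdot 198 \cdot 274^{2} = - 37 \cdot 198 \cdot 75076 = \left(-37\right) 14865048 = -550006776$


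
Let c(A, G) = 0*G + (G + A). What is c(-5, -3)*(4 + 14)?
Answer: -144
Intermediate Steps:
c(A, G) = A + G (c(A, G) = 0 + (A + G) = A + G)
c(-5, -3)*(4 + 14) = (-5 - 3)*(4 + 14) = -8*18 = -144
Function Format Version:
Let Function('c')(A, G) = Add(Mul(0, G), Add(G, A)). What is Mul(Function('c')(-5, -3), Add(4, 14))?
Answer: -144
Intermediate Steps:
Function('c')(A, G) = Add(A, G) (Function('c')(A, G) = Add(0, Add(A, G)) = Add(A, G))
Mul(Function('c')(-5, -3), Add(4, 14)) = Mul(Add(-5, -3), Add(4, 14)) = Mul(-8, 18) = -144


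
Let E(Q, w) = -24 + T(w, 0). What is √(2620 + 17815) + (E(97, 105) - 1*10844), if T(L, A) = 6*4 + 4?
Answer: -10840 + √20435 ≈ -10697.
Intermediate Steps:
T(L, A) = 28 (T(L, A) = 24 + 4 = 28)
E(Q, w) = 4 (E(Q, w) = -24 + 28 = 4)
√(2620 + 17815) + (E(97, 105) - 1*10844) = √(2620 + 17815) + (4 - 1*10844) = √20435 + (4 - 10844) = √20435 - 10840 = -10840 + √20435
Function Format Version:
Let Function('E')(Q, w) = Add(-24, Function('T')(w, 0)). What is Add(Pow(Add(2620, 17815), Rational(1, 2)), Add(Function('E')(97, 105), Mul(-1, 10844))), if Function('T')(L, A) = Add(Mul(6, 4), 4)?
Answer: Add(-10840, Pow(20435, Rational(1, 2))) ≈ -10697.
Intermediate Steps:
Function('T')(L, A) = 28 (Function('T')(L, A) = Add(24, 4) = 28)
Function('E')(Q, w) = 4 (Function('E')(Q, w) = Add(-24, 28) = 4)
Add(Pow(Add(2620, 17815), Rational(1, 2)), Add(Function('E')(97, 105), Mul(-1, 10844))) = Add(Pow(Add(2620, 17815), Rational(1, 2)), Add(4, Mul(-1, 10844))) = Add(Pow(20435, Rational(1, 2)), Add(4, -10844)) = Add(Pow(20435, Rational(1, 2)), -10840) = Add(-10840, Pow(20435, Rational(1, 2)))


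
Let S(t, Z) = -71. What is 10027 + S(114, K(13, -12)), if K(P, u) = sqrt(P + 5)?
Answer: 9956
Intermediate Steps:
K(P, u) = sqrt(5 + P)
10027 + S(114, K(13, -12)) = 10027 - 71 = 9956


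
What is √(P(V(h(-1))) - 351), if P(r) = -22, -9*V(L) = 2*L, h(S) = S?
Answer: I*√373 ≈ 19.313*I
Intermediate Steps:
V(L) = -2*L/9
√(P(V(h(-1))) - 351) = √(-22 - 351) = √(-373) = I*√373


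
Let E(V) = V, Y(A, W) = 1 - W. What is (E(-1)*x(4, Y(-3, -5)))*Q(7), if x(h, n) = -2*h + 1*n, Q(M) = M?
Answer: 14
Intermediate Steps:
x(h, n) = n - 2*h (x(h, n) = -2*h + n = n - 2*h)
(E(-1)*x(4, Y(-3, -5)))*Q(7) = -((1 - 1*(-5)) - 2*4)*7 = -((1 + 5) - 8)*7 = -(6 - 8)*7 = -1*(-2)*7 = 2*7 = 14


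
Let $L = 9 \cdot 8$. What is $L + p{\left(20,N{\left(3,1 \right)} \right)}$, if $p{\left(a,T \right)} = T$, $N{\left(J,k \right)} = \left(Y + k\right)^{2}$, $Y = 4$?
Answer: $97$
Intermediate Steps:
$N{\left(J,k \right)} = \left(4 + k\right)^{2}$
$L = 72$
$L + p{\left(20,N{\left(3,1 \right)} \right)} = 72 + \left(4 + 1\right)^{2} = 72 + 5^{2} = 72 + 25 = 97$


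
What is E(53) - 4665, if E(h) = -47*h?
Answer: -7156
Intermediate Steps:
E(53) - 4665 = -47*53 - 4665 = -2491 - 4665 = -7156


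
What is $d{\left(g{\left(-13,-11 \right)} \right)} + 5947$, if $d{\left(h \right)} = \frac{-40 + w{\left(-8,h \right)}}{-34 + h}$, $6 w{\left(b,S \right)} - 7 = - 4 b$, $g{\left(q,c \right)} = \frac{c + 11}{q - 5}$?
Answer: $\frac{404463}{68} \approx 5948.0$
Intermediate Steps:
$g{\left(q,c \right)} = \frac{11 + c}{-5 + q}$
$w{\left(b,S \right)} = \frac{7}{6} - \frac{2 b}{3}$ ($w{\left(b,S \right)} = \frac{7}{6} + \frac{\left(-4\right) b}{6} = \frac{7}{6} - \frac{2 b}{3}$)
$d{\left(h \right)} = - \frac{67}{2 \left(-34 + h\right)}$ ($d{\left(h \right)} = \frac{-40 + \left(\frac{7}{6} - - \frac{16}{3}\right)}{-34 + h} = \frac{-40 + \left(\frac{7}{6} + \frac{16}{3}\right)}{-34 + h} = \frac{-40 + \frac{13}{2}}{-34 + h} = - \frac{67}{2 \left(-34 + h\right)}$)
$d{\left(g{\left(-13,-11 \right)} \right)} + 5947 = - \frac{67}{-68 + 2 \frac{11 - 11}{-5 - 13}} + 5947 = - \frac{67}{-68 + 2 \frac{1}{-18} \cdot 0} + 5947 = - \frac{67}{-68 + 2 \left(\left(- \frac{1}{18}\right) 0\right)} + 5947 = - \frac{67}{-68 + 2 \cdot 0} + 5947 = - \frac{67}{-68 + 0} + 5947 = - \frac{67}{-68} + 5947 = \left(-67\right) \left(- \frac{1}{68}\right) + 5947 = \frac{67}{68} + 5947 = \frac{404463}{68}$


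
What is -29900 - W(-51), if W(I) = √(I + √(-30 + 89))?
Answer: -29900 - I*√(51 - √59) ≈ -29900.0 - 6.5817*I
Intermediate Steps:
W(I) = √(I + √59)
-29900 - W(-51) = -29900 - √(-51 + √59)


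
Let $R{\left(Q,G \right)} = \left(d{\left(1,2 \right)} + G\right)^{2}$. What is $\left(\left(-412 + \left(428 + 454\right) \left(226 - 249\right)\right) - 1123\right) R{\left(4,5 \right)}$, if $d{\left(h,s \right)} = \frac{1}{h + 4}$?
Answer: $- \frac{14750996}{25} \approx -5.9004 \cdot 10^{5}$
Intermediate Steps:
$d{\left(h,s \right)} = \frac{1}{4 + h}$
$R{\left(Q,G \right)} = \left(\frac{1}{5} + G\right)^{2}$ ($R{\left(Q,G \right)} = \left(\frac{1}{4 + 1} + G\right)^{2} = \left(\frac{1}{5} + G\right)^{2}$)
$\left(\left(-412 + \left(428 + 454\right) \left(226 - 249\right)\right) - 1123\right) R{\left(4,5 \right)} = \left(\left(-412 + \left(428 + 454\right) \left(226 - 249\right)\right) - 1123\right) \frac{\left(1 + 5 \cdot 5\right)^{2}}{25} = \left(\left(-412 + 882 \left(-23\right)\right) - 1123\right) \frac{\left(1 + 25\right)^{2}}{25} = \left(\left(-412 - 20286\right) - 1123\right) \frac{26^{2}}{25} = \left(-20698 - 1123\right) \frac{1}{25} \cdot 676 = \left(-21821\right) \frac{676}{25} = - \frac{14750996}{25}$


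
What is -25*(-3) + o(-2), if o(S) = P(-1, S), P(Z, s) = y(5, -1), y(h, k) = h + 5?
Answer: 85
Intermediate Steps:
y(h, k) = 5 + h
P(Z, s) = 10 (P(Z, s) = 5 + 5 = 10)
o(S) = 10
-25*(-3) + o(-2) = -25*(-3) + 10 = 75 + 10 = 85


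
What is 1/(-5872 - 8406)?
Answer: -1/14278 ≈ -7.0038e-5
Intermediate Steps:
1/(-5872 - 8406) = 1/(-14278) = -1/14278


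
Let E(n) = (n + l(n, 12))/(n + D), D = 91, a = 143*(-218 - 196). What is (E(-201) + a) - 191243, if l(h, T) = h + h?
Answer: -27548347/110 ≈ -2.5044e+5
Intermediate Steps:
l(h, T) = 2*h
a = -59202 (a = 143*(-414) = -59202)
E(n) = 3*n/(91 + n) (E(n) = (n + 2*n)/(n + 91) = (3*n)/(91 + n) = 3*n/(91 + n))
(E(-201) + a) - 191243 = (3*(-201)/(91 - 201) - 59202) - 191243 = (3*(-201)/(-110) - 59202) - 191243 = (3*(-201)*(-1/110) - 59202) - 191243 = (603/110 - 59202) - 191243 = -6511617/110 - 191243 = -27548347/110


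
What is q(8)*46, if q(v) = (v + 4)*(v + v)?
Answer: 8832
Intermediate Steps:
q(v) = 2*v*(4 + v) (q(v) = (4 + v)*(2*v) = 2*v*(4 + v))
q(8)*46 = (2*8*(4 + 8))*46 = (2*8*12)*46 = 192*46 = 8832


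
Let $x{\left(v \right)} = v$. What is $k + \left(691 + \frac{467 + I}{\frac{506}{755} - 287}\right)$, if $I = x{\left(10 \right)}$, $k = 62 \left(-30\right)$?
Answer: $- \frac{253073386}{216179} \approx -1170.7$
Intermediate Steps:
$k = -1860$
$I = 10$
$k + \left(691 + \frac{467 + I}{\frac{506}{755} - 287}\right) = -1860 + \left(691 + \frac{467 + 10}{\frac{506}{755} - 287}\right) = -1860 + \left(691 + \frac{477}{506 \cdot \frac{1}{755} - 287}\right) = -1860 + \left(691 + \frac{477}{\frac{506}{755} - 287}\right) = -1860 + \left(691 + \frac{477}{- \frac{216179}{755}}\right) = -1860 + \left(691 + 477 \left(- \frac{755}{216179}\right)\right) = -1860 + \left(691 - \frac{360135}{216179}\right) = -1860 + \frac{149019554}{216179} = - \frac{253073386}{216179}$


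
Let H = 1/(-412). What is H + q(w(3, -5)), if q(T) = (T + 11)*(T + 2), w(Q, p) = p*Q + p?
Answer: 66743/412 ≈ 162.00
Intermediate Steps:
w(Q, p) = p + Q*p (w(Q, p) = Q*p + p = p + Q*p)
q(T) = (2 + T)*(11 + T) (q(T) = (11 + T)*(2 + T) = (2 + T)*(11 + T))
H = -1/412 ≈ -0.0024272
H + q(w(3, -5)) = -1/412 + (22 + (-5*(1 + 3))² + 13*(-5*(1 + 3))) = -1/412 + (22 + (-5*4)² + 13*(-5*4)) = -1/412 + (22 + (-20)² + 13*(-20)) = -1/412 + (22 + 400 - 260) = -1/412 + 162 = 66743/412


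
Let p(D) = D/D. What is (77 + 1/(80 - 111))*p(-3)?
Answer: 2386/31 ≈ 76.968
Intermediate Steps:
p(D) = 1
(77 + 1/(80 - 111))*p(-3) = (77 + 1/(80 - 111))*1 = (77 + 1/(-31))*1 = (77 - 1/31)*1 = (2386/31)*1 = 2386/31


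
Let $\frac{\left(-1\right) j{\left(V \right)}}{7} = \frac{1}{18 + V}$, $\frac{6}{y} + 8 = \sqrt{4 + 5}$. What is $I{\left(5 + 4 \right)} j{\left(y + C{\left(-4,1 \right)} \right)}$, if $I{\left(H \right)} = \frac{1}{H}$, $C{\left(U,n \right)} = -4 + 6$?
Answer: $- \frac{35}{846} \approx -0.041371$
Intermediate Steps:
$y = - \frac{6}{5}$ ($y = \frac{6}{-8 + \sqrt{4 + 5}} = \frac{6}{-8 + \sqrt{9}} = \frac{6}{-8 + 3} = \frac{6}{-5} = 6 \left(- \frac{1}{5}\right) = - \frac{6}{5} \approx -1.2$)
$C{\left(U,n \right)} = 2$
$j{\left(V \right)} = - \frac{7}{18 + V}$
$I{\left(5 + 4 \right)} j{\left(y + C{\left(-4,1 \right)} \right)} = \frac{\left(-7\right) \frac{1}{18 + \left(- \frac{6}{5} + 2\right)}}{5 + 4} = \frac{\left(-7\right) \frac{1}{18 + \frac{4}{5}}}{9} = \frac{\left(-7\right) \frac{1}{\frac{94}{5}}}{9} = \frac{\left(-7\right) \frac{5}{94}}{9} = \frac{1}{9} \left(- \frac{35}{94}\right) = - \frac{35}{846}$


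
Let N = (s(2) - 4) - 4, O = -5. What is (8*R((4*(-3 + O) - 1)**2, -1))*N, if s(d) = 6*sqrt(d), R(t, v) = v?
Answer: 64 - 48*sqrt(2) ≈ -3.8823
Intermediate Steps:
N = -8 + 6*sqrt(2) (N = (6*sqrt(2) - 4) - 4 = (-4 + 6*sqrt(2)) - 4 = -8 + 6*sqrt(2) ≈ 0.48528)
(8*R((4*(-3 + O) - 1)**2, -1))*N = (8*(-1))*(-8 + 6*sqrt(2)) = -8*(-8 + 6*sqrt(2)) = 64 - 48*sqrt(2)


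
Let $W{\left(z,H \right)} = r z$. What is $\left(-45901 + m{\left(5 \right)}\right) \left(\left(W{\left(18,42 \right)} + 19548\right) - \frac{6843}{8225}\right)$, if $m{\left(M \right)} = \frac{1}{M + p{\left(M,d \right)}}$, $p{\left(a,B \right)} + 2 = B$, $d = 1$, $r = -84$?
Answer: $- \frac{3890790371853}{4700} \approx -8.2783 \cdot 10^{8}$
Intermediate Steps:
$p{\left(a,B \right)} = -2 + B$
$m{\left(M \right)} = \frac{1}{-1 + M}$ ($m{\left(M \right)} = \frac{1}{M + \left(-2 + 1\right)} = \frac{1}{M - 1} = \frac{1}{-1 + M}$)
$W{\left(z,H \right)} = - 84 z$
$\left(-45901 + m{\left(5 \right)}\right) \left(\left(W{\left(18,42 \right)} + 19548\right) - \frac{6843}{8225}\right) = \left(-45901 + \frac{1}{-1 + 5}\right) \left(\left(\left(-84\right) 18 + 19548\right) - \frac{6843}{8225}\right) = \left(-45901 + \frac{1}{4}\right) \left(\left(-1512 + 19548\right) - \frac{6843}{8225}\right) = \left(-45901 + \frac{1}{4}\right) \left(18036 - \frac{6843}{8225}\right) = \left(- \frac{183603}{4}\right) \frac{148339257}{8225} = - \frac{3890790371853}{4700}$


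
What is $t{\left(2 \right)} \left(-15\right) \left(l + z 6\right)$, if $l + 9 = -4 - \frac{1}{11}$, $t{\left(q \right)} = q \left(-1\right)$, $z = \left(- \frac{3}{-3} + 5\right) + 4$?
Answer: $\frac{15480}{11} \approx 1407.3$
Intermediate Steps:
$z = 10$ ($z = \left(\left(-3\right) \left(- \frac{1}{3}\right) + 5\right) + 4 = \left(1 + 5\right) + 4 = 6 + 4 = 10$)
$t{\left(q \right)} = - q$
$l = - \frac{144}{11}$ ($l = -9 - \frac{45}{11} = - \frac{144}{11} \approx -13.091$)
$t{\left(2 \right)} \left(-15\right) \left(l + z 6\right) = \left(-1\right) 2 \left(-15\right) \left(- \frac{144}{11} + 10 \cdot 6\right) = \left(-2\right) \left(-15\right) \left(- \frac{144}{11} + 60\right) = 30 \cdot \frac{516}{11} = \frac{15480}{11}$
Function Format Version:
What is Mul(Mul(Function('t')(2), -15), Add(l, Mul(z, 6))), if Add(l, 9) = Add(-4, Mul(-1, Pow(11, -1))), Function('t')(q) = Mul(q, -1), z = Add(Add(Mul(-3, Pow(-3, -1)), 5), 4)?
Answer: Rational(15480, 11) ≈ 1407.3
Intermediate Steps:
z = 10 (z = Add(Add(Mul(-3, Rational(-1, 3)), 5), 4) = Add(Add(1, 5), 4) = Add(6, 4) = 10)
Function('t')(q) = Mul(-1, q)
l = Rational(-144, 11) (l = Add(-9, Add(-4, Mul(-1, Pow(11, -1)))) = Add(-9, Add(-4, Mul(-1, Rational(1, 11)))) = Add(-9, Add(-4, Rational(-1, 11))) = Add(-9, Rational(-45, 11)) = Rational(-144, 11) ≈ -13.091)
Mul(Mul(Function('t')(2), -15), Add(l, Mul(z, 6))) = Mul(Mul(Mul(-1, 2), -15), Add(Rational(-144, 11), Mul(10, 6))) = Mul(Mul(-2, -15), Add(Rational(-144, 11), 60)) = Mul(30, Rational(516, 11)) = Rational(15480, 11)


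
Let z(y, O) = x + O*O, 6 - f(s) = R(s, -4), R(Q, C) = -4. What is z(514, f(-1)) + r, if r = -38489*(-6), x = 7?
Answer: 231041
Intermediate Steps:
f(s) = 10 (f(s) = 6 - 1*(-4) = 6 + 4 = 10)
z(y, O) = 7 + O² (z(y, O) = 7 + O*O = 7 + O²)
r = 230934
z(514, f(-1)) + r = (7 + 10²) + 230934 = (7 + 100) + 230934 = 107 + 230934 = 231041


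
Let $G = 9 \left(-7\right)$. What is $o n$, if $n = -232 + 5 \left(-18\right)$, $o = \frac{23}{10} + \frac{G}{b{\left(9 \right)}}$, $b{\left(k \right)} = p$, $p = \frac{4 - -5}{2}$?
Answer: $\frac{18837}{5} \approx 3767.4$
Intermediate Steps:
$G = -63$
$p = \frac{9}{2}$ ($p = \left(4 + 5\right) \frac{1}{2} = 9 \cdot \frac{1}{2} = \frac{9}{2} \approx 4.5$)
$b{\left(k \right)} = \frac{9}{2}$
$o = - \frac{117}{10}$ ($o = \frac{23}{10} - \frac{63}{\frac{9}{2}} = 23 \cdot \frac{1}{10} - 14 = \frac{23}{10} - 14 = - \frac{117}{10} \approx -11.7$)
$n = -322$ ($n = -232 - 90 = -322$)
$o n = \left(- \frac{117}{10}\right) \left(-322\right) = \frac{18837}{5}$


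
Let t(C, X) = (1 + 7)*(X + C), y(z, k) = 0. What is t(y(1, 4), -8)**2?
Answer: 4096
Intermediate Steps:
t(C, X) = 8*C + 8*X (t(C, X) = 8*(C + X) = 8*C + 8*X)
t(y(1, 4), -8)**2 = (8*0 + 8*(-8))**2 = (0 - 64)**2 = (-64)**2 = 4096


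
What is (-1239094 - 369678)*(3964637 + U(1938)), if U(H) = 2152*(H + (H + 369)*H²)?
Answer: -29997985810639049588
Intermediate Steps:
U(H) = 2152*H + 2152*H²*(369 + H) (U(H) = 2152*(H + (369 + H)*H²) = 2152*(H + H²*(369 + H)) = 2152*H + 2152*H²*(369 + H))
(-1239094 - 369678)*(3964637 + U(1938)) = (-1239094 - 369678)*(3964637 + 2152*1938*(1 + 1938² + 369*1938)) = -1608772*(3964637 + 2152*1938*(1 + 3755844 + 715122)) = -1608772*(3964637 + 2152*1938*4470967) = -1608772*(3964637 + 18646507666992) = -1608772*18646511631629 = -29997985810639049588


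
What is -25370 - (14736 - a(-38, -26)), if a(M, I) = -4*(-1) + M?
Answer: -40140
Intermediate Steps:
a(M, I) = 4 + M
-25370 - (14736 - a(-38, -26)) = -25370 - (14736 - (4 - 38)) = -25370 - (14736 - 1*(-34)) = -25370 - (14736 + 34) = -25370 - 1*14770 = -25370 - 14770 = -40140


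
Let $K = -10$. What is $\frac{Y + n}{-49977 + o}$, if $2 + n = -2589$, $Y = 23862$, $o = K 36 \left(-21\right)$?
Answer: $- \frac{21271}{42417} \approx -0.50147$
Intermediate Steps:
$o = 7560$ ($o = \left(-10\right) 36 \left(-21\right) = \left(-360\right) \left(-21\right) = 7560$)
$n = -2591$ ($n = -2 - 2589 = -2591$)
$\frac{Y + n}{-49977 + o} = \frac{23862 - 2591}{-49977 + 7560} = \frac{21271}{-42417} = 21271 \left(- \frac{1}{42417}\right) = - \frac{21271}{42417}$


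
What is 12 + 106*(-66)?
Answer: -6984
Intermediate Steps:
12 + 106*(-66) = 12 - 6996 = -6984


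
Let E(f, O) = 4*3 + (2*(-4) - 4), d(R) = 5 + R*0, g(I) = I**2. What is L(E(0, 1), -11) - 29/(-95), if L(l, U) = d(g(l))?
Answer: 504/95 ≈ 5.3053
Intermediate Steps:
d(R) = 5 (d(R) = 5 + 0 = 5)
E(f, O) = 0 (E(f, O) = 12 + (-8 - 4) = 12 - 12 = 0)
L(l, U) = 5
L(E(0, 1), -11) - 29/(-95) = 5 - 29/(-95) = 5 - 1/95*(-29) = 5 + 29/95 = 504/95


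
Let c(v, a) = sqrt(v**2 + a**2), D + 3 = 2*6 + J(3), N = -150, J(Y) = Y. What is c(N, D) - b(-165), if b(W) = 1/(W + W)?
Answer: 1/330 + 6*sqrt(629) ≈ 150.48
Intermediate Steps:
b(W) = 1/(2*W)
D = 12 (D = -3 + (2*6 + 3) = -3 + (12 + 3) = -3 + 15 = 12)
c(v, a) = sqrt(a**2 + v**2)
c(N, D) - b(-165) = sqrt(12**2 + (-150)**2) - 1/(2*(-165)) = sqrt(144 + 22500) - (-1)/(2*165) = sqrt(22644) - 1*(-1/330) = 6*sqrt(629) + 1/330 = 1/330 + 6*sqrt(629)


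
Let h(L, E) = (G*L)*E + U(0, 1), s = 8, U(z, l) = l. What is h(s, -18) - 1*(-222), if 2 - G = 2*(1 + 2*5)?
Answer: 3103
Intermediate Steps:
G = -20 (G = 2 - 2*(1 + 2*5) = 2 - 2*(1 + 10) = 2 - 2*11 = 2 - 1*22 = 2 - 22 = -20)
h(L, E) = 1 - 20*E*L (h(L, E) = (-20*L)*E + 1 = -20*E*L + 1 = 1 - 20*E*L)
h(s, -18) - 1*(-222) = (1 - 20*(-18)*8) - 1*(-222) = (1 + 2880) + 222 = 2881 + 222 = 3103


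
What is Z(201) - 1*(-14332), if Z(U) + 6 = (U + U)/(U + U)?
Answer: 14327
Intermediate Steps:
Z(U) = -5 (Z(U) = -6 + (U + U)/(U + U) = -6 + (2*U)/((2*U)) = -6 + (2*U)*(1/(2*U)) = -6 + 1 = -5)
Z(201) - 1*(-14332) = -5 - 1*(-14332) = -5 + 14332 = 14327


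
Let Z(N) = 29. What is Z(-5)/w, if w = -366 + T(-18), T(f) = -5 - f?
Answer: -29/353 ≈ -0.082153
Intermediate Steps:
w = -353 (w = -366 + (-5 - 1*(-18)) = -366 + (-5 + 18) = -366 + 13 = -353)
Z(-5)/w = 29/(-353) = 29*(-1/353) = -29/353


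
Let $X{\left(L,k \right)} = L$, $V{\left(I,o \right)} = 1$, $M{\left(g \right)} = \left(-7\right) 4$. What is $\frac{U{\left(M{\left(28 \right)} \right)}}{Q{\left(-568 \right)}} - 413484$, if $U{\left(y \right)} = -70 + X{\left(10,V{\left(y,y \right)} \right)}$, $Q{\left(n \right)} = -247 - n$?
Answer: $- \frac{44242808}{107} \approx -4.1348 \cdot 10^{5}$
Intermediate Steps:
$M{\left(g \right)} = -28$
$U{\left(y \right)} = -60$ ($U{\left(y \right)} = -70 + 10 = -60$)
$\frac{U{\left(M{\left(28 \right)} \right)}}{Q{\left(-568 \right)}} - 413484 = - \frac{60}{-247 - -568} - 413484 = - \frac{60}{-247 + 568} - 413484 = - \frac{60}{321} - 413484 = \left(-60\right) \frac{1}{321} - 413484 = - \frac{20}{107} - 413484 = - \frac{44242808}{107}$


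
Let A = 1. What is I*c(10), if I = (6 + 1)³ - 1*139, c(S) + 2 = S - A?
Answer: 1428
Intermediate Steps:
c(S) = -3 + S (c(S) = -2 + (S - 1*1) = -2 + (S - 1) = -2 + (-1 + S) = -3 + S)
I = 204 (I = 7³ - 139 = 343 - 139 = 204)
I*c(10) = 204*(-3 + 10) = 204*7 = 1428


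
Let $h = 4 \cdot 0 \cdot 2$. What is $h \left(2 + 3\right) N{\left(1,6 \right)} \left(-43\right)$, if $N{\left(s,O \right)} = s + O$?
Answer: $0$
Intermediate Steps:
$N{\left(s,O \right)} = O + s$
$h = 0$ ($h = 4 \cdot 0 = 0$)
$h \left(2 + 3\right) N{\left(1,6 \right)} \left(-43\right) = 0 \left(2 + 3\right) \left(6 + 1\right) \left(-43\right) = 0 \cdot 5 \cdot 7 \left(-43\right) = 0 \cdot 35 \left(-43\right) = 0 \left(-43\right) = 0$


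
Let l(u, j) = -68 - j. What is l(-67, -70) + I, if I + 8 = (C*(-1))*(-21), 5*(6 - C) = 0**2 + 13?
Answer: 327/5 ≈ 65.400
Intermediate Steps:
C = 17/5 (C = 6 - (0**2 + 13)/5 = 6 - (0 + 13)/5 = 6 - 1/5*13 = 6 - 13/5 = 17/5 ≈ 3.4000)
I = 317/5 (I = -8 + ((17/5)*(-1))*(-21) = -8 - 17/5*(-21) = -8 + 357/5 = 317/5 ≈ 63.400)
l(-67, -70) + I = (-68 - 1*(-70)) + 317/5 = (-68 + 70) + 317/5 = 2 + 317/5 = 327/5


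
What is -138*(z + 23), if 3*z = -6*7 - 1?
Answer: -1196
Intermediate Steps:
z = -43/3 (z = (-6*7 - 1)/3 = (-42 - 1)/3 = (1/3)*(-43) = -43/3 ≈ -14.333)
-138*(z + 23) = -138*(-43/3 + 23) = -138*26/3 = -1196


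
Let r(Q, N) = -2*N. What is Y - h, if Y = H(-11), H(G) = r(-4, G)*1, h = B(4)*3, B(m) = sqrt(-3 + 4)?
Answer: 19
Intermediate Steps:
B(m) = 1 (B(m) = sqrt(1) = 1)
h = 3 (h = 1*3 = 3)
H(G) = -2*G (H(G) = -2*G*1 = -2*G)
Y = 22 (Y = -2*(-11) = 22)
Y - h = 22 - 1*3 = 22 - 3 = 19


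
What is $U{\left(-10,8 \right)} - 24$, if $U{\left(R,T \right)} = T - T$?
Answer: $-24$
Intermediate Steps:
$U{\left(R,T \right)} = 0$
$U{\left(-10,8 \right)} - 24 = 0 - 24 = -24$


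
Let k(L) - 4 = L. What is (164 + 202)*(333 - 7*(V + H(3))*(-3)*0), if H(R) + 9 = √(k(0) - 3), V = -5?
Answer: 121878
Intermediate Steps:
k(L) = 4 + L
H(R) = -8 (H(R) = -9 + √((4 + 0) - 3) = -9 + √(4 - 3) = -9 + √1 = -9 + 1 = -8)
(164 + 202)*(333 - 7*(V + H(3))*(-3)*0) = (164 + 202)*(333 - 7*(-5 - 8)*(-3)*0) = 366*(333 - (-91)*(-3)*0) = 366*(333 - 7*39*0) = 366*(333 - 273*0) = 366*(333 + 0) = 366*333 = 121878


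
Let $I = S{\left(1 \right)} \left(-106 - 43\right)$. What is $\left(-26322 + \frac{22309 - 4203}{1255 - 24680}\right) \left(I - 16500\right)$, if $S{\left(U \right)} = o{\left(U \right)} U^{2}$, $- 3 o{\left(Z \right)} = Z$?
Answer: $\frac{30430367289556}{70275} \approx 4.3302 \cdot 10^{8}$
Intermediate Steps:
$o{\left(Z \right)} = - \frac{Z}{3}$
$S{\left(U \right)} = - \frac{U^{3}}{3}$ ($S{\left(U \right)} = - \frac{U}{3} U^{2} = - \frac{U^{3}}{3}$)
$I = \frac{149}{3}$ ($I = - \frac{1^{3}}{3} \left(-106 - 43\right) = \left(- \frac{1}{3}\right) 1 \left(-149\right) = \left(- \frac{1}{3}\right) \left(-149\right) = \frac{149}{3} \approx 49.667$)
$\left(-26322 + \frac{22309 - 4203}{1255 - 24680}\right) \left(I - 16500\right) = \left(-26322 + \frac{22309 - 4203}{1255 - 24680}\right) \left(\frac{149}{3} - 16500\right) = \left(-26322 + \frac{18106}{-23425}\right) \left(- \frac{49351}{3}\right) = \left(-26322 + 18106 \left(- \frac{1}{23425}\right)\right) \left(- \frac{49351}{3}\right) = \left(-26322 - \frac{18106}{23425}\right) \left(- \frac{49351}{3}\right) = \left(- \frac{616610956}{23425}\right) \left(- \frac{49351}{3}\right) = \frac{30430367289556}{70275}$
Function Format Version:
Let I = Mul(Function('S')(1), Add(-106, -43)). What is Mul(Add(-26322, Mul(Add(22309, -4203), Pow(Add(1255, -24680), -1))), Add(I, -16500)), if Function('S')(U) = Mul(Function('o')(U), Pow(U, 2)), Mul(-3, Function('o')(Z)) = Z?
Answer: Rational(30430367289556, 70275) ≈ 4.3302e+8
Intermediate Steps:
Function('o')(Z) = Mul(Rational(-1, 3), Z)
Function('S')(U) = Mul(Rational(-1, 3), Pow(U, 3)) (Function('S')(U) = Mul(Mul(Rational(-1, 3), U), Pow(U, 2)) = Mul(Rational(-1, 3), Pow(U, 3)))
I = Rational(149, 3) (I = Mul(Mul(Rational(-1, 3), Pow(1, 3)), Add(-106, -43)) = Mul(Mul(Rational(-1, 3), 1), -149) = Mul(Rational(-1, 3), -149) = Rational(149, 3) ≈ 49.667)
Mul(Add(-26322, Mul(Add(22309, -4203), Pow(Add(1255, -24680), -1))), Add(I, -16500)) = Mul(Add(-26322, Mul(Add(22309, -4203), Pow(Add(1255, -24680), -1))), Add(Rational(149, 3), -16500)) = Mul(Add(-26322, Mul(18106, Pow(-23425, -1))), Rational(-49351, 3)) = Mul(Add(-26322, Mul(18106, Rational(-1, 23425))), Rational(-49351, 3)) = Mul(Add(-26322, Rational(-18106, 23425)), Rational(-49351, 3)) = Mul(Rational(-616610956, 23425), Rational(-49351, 3)) = Rational(30430367289556, 70275)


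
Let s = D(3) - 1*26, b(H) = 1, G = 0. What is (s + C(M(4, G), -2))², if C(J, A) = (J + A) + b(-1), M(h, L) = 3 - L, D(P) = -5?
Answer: 841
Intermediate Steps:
C(J, A) = 1 + A + J (C(J, A) = (J + A) + 1 = (A + J) + 1 = 1 + A + J)
s = -31 (s = -5 - 1*26 = -5 - 26 = -31)
(s + C(M(4, G), -2))² = (-31 + (1 - 2 + (3 - 1*0)))² = (-31 + (1 - 2 + (3 + 0)))² = (-31 + (1 - 2 + 3))² = (-31 + 2)² = (-29)² = 841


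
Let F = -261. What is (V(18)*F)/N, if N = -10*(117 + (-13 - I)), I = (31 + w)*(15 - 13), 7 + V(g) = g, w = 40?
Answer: -2871/380 ≈ -7.5553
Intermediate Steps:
V(g) = -7 + g
I = 142 (I = (31 + 40)*(15 - 13) = 71*2 = 142)
N = 380 (N = -10*(117 + (-13 - 1*142)) = -10*(117 + (-13 - 142)) = -10*(117 - 155) = -10*(-38) = 380)
(V(18)*F)/N = ((-7 + 18)*(-261))/380 = (11*(-261))*(1/380) = -2871*1/380 = -2871/380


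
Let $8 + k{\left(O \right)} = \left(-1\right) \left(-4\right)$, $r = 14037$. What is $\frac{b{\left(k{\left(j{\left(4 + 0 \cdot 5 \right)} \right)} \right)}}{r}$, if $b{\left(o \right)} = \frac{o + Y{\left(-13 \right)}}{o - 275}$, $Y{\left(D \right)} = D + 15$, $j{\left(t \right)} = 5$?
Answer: $\frac{2}{3916323} \approx 5.1068 \cdot 10^{-7}$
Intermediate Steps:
$Y{\left(D \right)} = 15 + D$
$k{\left(O \right)} = -4$ ($k{\left(O \right)} = -8 - -4 = -8 + 4 = -4$)
$b{\left(o \right)} = \frac{2 + o}{-275 + o}$ ($b{\left(o \right)} = \frac{o + \left(15 - 13\right)}{o - 275} = \frac{o + 2}{-275 + o} = \frac{2 + o}{-275 + o}$)
$\frac{b{\left(k{\left(j{\left(4 + 0 \cdot 5 \right)} \right)} \right)}}{r} = \frac{\frac{1}{-275 - 4} \left(2 - 4\right)}{14037} = \frac{1}{-279} \left(-2\right) \frac{1}{14037} = \left(- \frac{1}{279}\right) \left(-2\right) \frac{1}{14037} = \frac{2}{279} \cdot \frac{1}{14037} = \frac{2}{3916323}$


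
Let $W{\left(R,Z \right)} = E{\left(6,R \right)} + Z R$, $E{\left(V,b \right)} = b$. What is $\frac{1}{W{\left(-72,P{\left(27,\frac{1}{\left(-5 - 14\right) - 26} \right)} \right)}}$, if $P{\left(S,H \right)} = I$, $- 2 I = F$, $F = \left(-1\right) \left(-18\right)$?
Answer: $\frac{1}{576} \approx 0.0017361$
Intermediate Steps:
$F = 18$
$I = -9$ ($I = \left(- \frac{1}{2}\right) 18 = -9$)
$P{\left(S,H \right)} = -9$
$W{\left(R,Z \right)} = R + R Z$ ($W{\left(R,Z \right)} = R + Z R = R + R Z$)
$\frac{1}{W{\left(-72,P{\left(27,\frac{1}{\left(-5 - 14\right) - 26} \right)} \right)}} = \frac{1}{\left(-72\right) \left(1 - 9\right)} = \frac{1}{\left(-72\right) \left(-8\right)} = \frac{1}{576}$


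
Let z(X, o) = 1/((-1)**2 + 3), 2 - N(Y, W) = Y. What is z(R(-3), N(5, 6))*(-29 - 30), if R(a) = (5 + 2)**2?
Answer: -59/4 ≈ -14.750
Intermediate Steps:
N(Y, W) = 2 - Y
R(a) = 49 (R(a) = 7**2 = 49)
z(X, o) = 1/4 (z(X, o) = 1/(1 + 3) = 1/4)
z(R(-3), N(5, 6))*(-29 - 30) = (-29 - 30)/4 = (1/4)*(-59) = -59/4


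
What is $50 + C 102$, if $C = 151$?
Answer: $15452$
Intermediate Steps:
$50 + C 102 = 50 + 151 \cdot 102 = 50 + 15402 = 15452$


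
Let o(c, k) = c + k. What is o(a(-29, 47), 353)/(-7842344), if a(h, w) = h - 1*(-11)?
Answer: -335/7842344 ≈ -4.2717e-5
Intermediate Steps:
a(h, w) = 11 + h (a(h, w) = h + 11 = 11 + h)
o(a(-29, 47), 353)/(-7842344) = ((11 - 29) + 353)/(-7842344) = (-18 + 353)*(-1/7842344) = 335*(-1/7842344) = -335/7842344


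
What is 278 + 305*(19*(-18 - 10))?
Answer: -161982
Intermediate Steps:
278 + 305*(19*(-18 - 10)) = 278 + 305*(19*(-28)) = 278 + 305*(-532) = 278 - 162260 = -161982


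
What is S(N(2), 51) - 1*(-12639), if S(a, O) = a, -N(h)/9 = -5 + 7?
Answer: 12621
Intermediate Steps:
N(h) = -18 (N(h) = -9*(-5 + 7) = -9*2 = -18)
S(N(2), 51) - 1*(-12639) = -18 - 1*(-12639) = -18 + 12639 = 12621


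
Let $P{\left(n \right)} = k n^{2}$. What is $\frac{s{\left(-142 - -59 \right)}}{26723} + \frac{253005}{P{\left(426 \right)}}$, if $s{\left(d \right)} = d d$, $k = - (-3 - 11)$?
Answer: $\frac{8087895637}{22631388024} \approx 0.35738$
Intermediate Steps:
$k = 14$ ($k = \left(-1\right) \left(-14\right) = 14$)
$s{\left(d \right)} = d^{2}$
$P{\left(n \right)} = 14 n^{2}$
$\frac{s{\left(-142 - -59 \right)}}{26723} + \frac{253005}{P{\left(426 \right)}} = \frac{\left(-142 - -59\right)^{2}}{26723} + \frac{253005}{14 \cdot 426^{2}} = \left(-142 + 59\right)^{2} \cdot \frac{1}{26723} + \frac{253005}{14 \cdot 181476} = \left(-83\right)^{2} \cdot \frac{1}{26723} + \frac{253005}{2540664} = 6889 \cdot \frac{1}{26723} + 253005 \cdot \frac{1}{2540664} = \frac{6889}{26723} + \frac{84335}{846888} = \frac{8087895637}{22631388024}$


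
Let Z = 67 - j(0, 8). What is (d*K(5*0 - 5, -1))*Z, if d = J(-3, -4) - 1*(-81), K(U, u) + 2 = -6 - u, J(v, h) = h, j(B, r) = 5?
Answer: -33418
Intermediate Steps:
K(U, u) = -8 - u (K(U, u) = -2 + (-6 - u) = -8 - u)
d = 77 (d = -4 - 1*(-81) = -4 + 81 = 77)
Z = 62 (Z = 67 - 1*5 = 67 - 5 = 62)
(d*K(5*0 - 5, -1))*Z = (77*(-8 - 1*(-1)))*62 = (77*(-8 + 1))*62 = (77*(-7))*62 = -539*62 = -33418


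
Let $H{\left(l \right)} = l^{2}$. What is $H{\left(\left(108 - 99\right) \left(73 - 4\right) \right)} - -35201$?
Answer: $420842$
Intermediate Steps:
$H{\left(\left(108 - 99\right) \left(73 - 4\right) \right)} - -35201 = \left(\left(108 - 99\right) \left(73 - 4\right)\right)^{2} - -35201 = \left(9 \cdot 69\right)^{2} + 35201 = 621^{2} + 35201 = 385641 + 35201 = 420842$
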